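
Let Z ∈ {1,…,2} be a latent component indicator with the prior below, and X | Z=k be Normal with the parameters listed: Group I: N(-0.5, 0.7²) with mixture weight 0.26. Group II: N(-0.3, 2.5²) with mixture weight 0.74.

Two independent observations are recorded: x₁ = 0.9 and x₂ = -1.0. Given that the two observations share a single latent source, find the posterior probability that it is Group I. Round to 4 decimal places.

Posterior ∝ prior × likelihood, so P(k | x) ∝ P(Z=k) f_k(x); normalise over all components.
Since both observations come from the same component, the likelihood for component k is f_k(x₁)·f_k(x₂).
  p_I = [0.07713] × [0.441593] = 0.0340601
  p_II = [0.142213] × [0.153443] = 0.0218215
Prior × likelihood for each component:
  P(Z=I)·p_I = 0.26 × 0.0340601 = 0.00885562
  P(Z=II)·p_II = 0.74 × 0.0218215 = 0.0161479
Denominator: 0.00885562 + 0.0161479 = 0.0250035
Responsibility of Group I: 0.00885562 / 0.0250035 ≈ 0.3542

0.3542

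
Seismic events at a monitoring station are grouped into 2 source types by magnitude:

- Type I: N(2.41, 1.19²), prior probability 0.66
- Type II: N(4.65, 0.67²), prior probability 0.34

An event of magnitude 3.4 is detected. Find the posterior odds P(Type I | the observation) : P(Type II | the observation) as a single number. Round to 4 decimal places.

Only the two components matter; the odds are (π_i f_i(x)) / (π_j f_j(x)).
Normal densities:
  f_I = 0.237177
  f_II = 0.104473
0.156537 / 0.0355208 ≈ 4.4069

4.4069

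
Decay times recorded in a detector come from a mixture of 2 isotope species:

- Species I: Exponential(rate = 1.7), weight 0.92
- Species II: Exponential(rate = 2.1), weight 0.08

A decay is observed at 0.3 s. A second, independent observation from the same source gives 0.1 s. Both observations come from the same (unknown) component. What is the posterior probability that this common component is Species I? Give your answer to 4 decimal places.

The responsibility of component k is π_k f_k(x) divided by Σ_j π_j f_j(x).
Since both observations come from the same component, the likelihood for component k is f_k(x₁)·f_k(x₂).
  f_I = [1.02084] × [1.43423] = 1.46412
  f_II = [1.11844] × [1.70223] = 1.90384
Weight by the priors:
  π_I·f_I = 0.92 × 1.46412 = 1.34699
  π_II·f_II = 0.08 × 1.90384 = 0.152307
Sum: 1.34699 + 0.152307 = 1.4993
Responsibility of Species I: 1.34699 / 1.4993 ≈ 0.8984

0.8984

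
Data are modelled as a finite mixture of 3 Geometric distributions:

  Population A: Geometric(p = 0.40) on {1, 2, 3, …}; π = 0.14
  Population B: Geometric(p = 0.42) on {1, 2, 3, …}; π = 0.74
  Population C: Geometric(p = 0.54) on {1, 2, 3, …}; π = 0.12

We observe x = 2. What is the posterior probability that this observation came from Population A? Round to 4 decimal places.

0.1379

Posterior ∝ prior × likelihood, so P(k | x) ∝ π_k f_k(x); normalise over all components.
Evaluate each component's likelihood at the observed value:
  f_A = 0.24
  f_B = 0.2436
  f_C = 0.2484
Unnormalised posteriors:
  π_A·f_A = 0.14 × 0.24 = 0.0336
  π_B·f_B = 0.74 × 0.2436 = 0.180264
  π_C·f_C = 0.12 × 0.2484 = 0.029808
Sum: 0.0336 + 0.180264 + 0.029808 = 0.243672
P(Population A | x) ≈ 0.1379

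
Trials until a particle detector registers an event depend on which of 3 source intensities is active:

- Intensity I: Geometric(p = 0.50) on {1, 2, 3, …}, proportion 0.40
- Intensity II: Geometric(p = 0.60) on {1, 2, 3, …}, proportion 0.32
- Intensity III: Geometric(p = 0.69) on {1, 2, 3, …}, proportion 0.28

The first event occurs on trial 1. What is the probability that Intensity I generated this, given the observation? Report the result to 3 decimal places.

0.342

Apply Bayes' rule: the posterior for each component is proportional to its prior times its likelihood at x.
Evaluate each component's likelihood at the observed value:
  L_I = 0.5
  L_II = 0.6
  L_III = 0.69
Unnormalised posteriors:
  P(Z=I)·L_I = 0.40 × 0.5 = 0.2
  P(Z=II)·L_II = 0.32 × 0.6 = 0.192
  P(Z=III)·L_III = 0.28 × 0.69 = 0.1932
Sum: 0.2 + 0.192 + 0.1932 = 0.5852
So the posterior for Intensity I is 0.2 / 0.5852 ≈ 0.342.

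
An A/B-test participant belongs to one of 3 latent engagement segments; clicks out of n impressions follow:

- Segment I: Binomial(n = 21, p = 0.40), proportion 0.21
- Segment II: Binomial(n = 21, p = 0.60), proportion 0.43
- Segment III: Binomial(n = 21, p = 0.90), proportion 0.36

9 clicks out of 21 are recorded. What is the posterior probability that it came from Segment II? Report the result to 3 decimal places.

0.378

Apply Bayes' rule: the posterior for each component is proportional to its prior times its likelihood at x.
Evaluate each component's likelihood at the observed value:
  L_I = 0.167725
  L_II = 0.0496964
  L_III = 1.13875e-07
Unnormalised posteriors:
  π_I·L_I = 0.21 × 0.167725 = 0.0352223
  π_II·L_II = 0.43 × 0.0496964 = 0.0213695
  π_III·L_III = 0.36 × 1.13875e-07 = 4.09948e-08
Marginal: 0.0352223 + 0.0213695 + 4.09948e-08 = 0.0565918
P(Segment II | 9 clicks out of 21) = 0.0213695 / 0.0565918 ≈ 0.378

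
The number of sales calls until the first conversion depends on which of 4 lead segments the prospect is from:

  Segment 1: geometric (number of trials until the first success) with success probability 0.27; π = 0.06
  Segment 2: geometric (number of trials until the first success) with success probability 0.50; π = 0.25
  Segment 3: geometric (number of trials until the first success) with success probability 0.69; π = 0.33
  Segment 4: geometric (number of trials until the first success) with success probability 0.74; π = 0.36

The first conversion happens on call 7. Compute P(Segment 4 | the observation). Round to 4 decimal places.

The responsibility of component k is P(Z=k) f_k(x) divided by Σ_j P(Z=j) f_j(x).
Geometric probabilities:
  L_1 = 0.0408602
  L_2 = 0.0078125
  L_3 = 0.000612378
  L_4 = 0.000228598
Multiply by the mixture weights:
  P(Z=1)·L_1 = 0.06 × 0.0408602 = 0.00245161
  P(Z=2)·L_2 = 0.25 × 0.0078125 = 0.00195312
  P(Z=3)·L_3 = 0.33 × 0.000612378 = 0.000202085
  P(Z=4)·L_4 = 0.36 × 0.000228598 = 8.22952e-05
Sum: 0.00245161 + 0.00195312 + 0.000202085 + 8.22952e-05 = 0.00468912
So the posterior for Segment 4 is 8.22952e-05 / 0.00468912 ≈ 0.0176.

0.0176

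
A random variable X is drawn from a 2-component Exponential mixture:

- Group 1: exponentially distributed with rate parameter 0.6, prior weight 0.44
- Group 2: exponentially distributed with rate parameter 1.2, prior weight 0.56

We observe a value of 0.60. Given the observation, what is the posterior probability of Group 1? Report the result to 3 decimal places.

The responsibility of component k is π_k f_k(x) divided by Σ_j π_j f_j(x).
Exponential densities:
  p_1 = 0.418606
  p_2 = 0.584103
Weight by the priors:
  π_1·p_1 = 0.44 × 0.418606 = 0.184187
  π_2·p_2 = 0.56 × 0.584103 = 0.327098
Denominator: 0.184187 + 0.327098 = 0.511284
P(Group 1 | x) ≈ 0.360

0.360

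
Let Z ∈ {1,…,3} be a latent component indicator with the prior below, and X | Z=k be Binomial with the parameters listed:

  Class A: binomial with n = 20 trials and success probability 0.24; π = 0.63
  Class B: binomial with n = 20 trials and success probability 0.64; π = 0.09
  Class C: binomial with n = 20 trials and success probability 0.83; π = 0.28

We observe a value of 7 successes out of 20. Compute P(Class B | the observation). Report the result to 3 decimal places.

Apply Bayes' rule: the posterior for each component is proportional to its prior times its likelihood at x.
Component likelihoods at x = 7 successes out of 20:
  p_A = 0.100339
  p_B = 0.00581575
  p_C = 2.08351e-06
Weight by the priors:
  π_A·p_A = 0.63 × 0.100339 = 0.0632135
  π_B·p_B = 0.09 × 0.00581575 = 0.000523418
  π_C·p_C = 0.28 × 2.08351e-06 = 5.83384e-07
Evidence: 0.0632135 + 0.000523418 + 5.83384e-07 = 0.0637375
P(Class B | data) ≈ 0.008

0.008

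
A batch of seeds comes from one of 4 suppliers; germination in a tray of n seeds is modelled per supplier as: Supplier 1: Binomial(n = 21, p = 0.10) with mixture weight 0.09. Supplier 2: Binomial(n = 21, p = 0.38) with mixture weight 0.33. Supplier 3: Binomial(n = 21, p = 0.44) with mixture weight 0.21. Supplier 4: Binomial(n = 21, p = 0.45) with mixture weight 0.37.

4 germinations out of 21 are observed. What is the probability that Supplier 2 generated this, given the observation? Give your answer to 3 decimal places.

0.449

The responsibility of component k is P(Z=k) f_k(x) divided by Σ_j P(Z=j) f_j(x).
Component likelihoods at x = 4 germinations out of 21:
  p_1 = 0.0998129
  p_2 = 0.0368856
  p_3 = 0.0117509
  p_4 = 0.00946411
Multiply by the mixture weights:
  P(Z=1)·p_1 = 0.09 × 0.0998129 = 0.00898316
  P(Z=2)·p_2 = 0.33 × 0.0368856 = 0.0121723
  P(Z=3)·p_3 = 0.21 × 0.0117509 = 0.00246769
  P(Z=4)·p_4 = 0.37 × 0.00946411 = 0.00350172
Marginal: 0.00898316 + 0.0121723 + 0.00246769 + 0.00350172 = 0.0271248
P(Supplier 2 | x) = 0.0121723 / 0.0271248 ≈ 0.449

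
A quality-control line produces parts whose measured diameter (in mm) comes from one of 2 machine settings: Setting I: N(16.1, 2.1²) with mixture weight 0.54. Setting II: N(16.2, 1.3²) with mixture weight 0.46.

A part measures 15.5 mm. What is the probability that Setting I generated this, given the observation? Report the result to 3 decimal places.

0.446

By Bayes' theorem, P(k | x) = π_k f_k(x) / Σ_j π_j f_j(x).
Normal densities:
  f_I = 0.182375
  f_II = 0.265465
Multiply by the mixture weights:
  π_I·f_I = 0.54 × 0.182375 = 0.0984823
  π_II·f_II = 0.46 × 0.265465 = 0.122114
Marginal: 0.0984823 + 0.122114 = 0.220596
So the posterior for Setting I is 0.0984823 / 0.220596 ≈ 0.446.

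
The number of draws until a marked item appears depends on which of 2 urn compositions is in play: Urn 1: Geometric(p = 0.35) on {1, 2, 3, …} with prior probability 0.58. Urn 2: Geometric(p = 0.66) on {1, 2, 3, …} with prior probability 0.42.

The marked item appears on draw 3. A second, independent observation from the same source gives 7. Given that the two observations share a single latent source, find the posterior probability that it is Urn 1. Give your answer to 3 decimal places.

Apply Bayes' rule: the posterior for each component is proportional to its prior times its likelihood at x.
Since both observations come from the same component, the likelihood for component k is f_k(x₁)·f_k(x₂).
  L_1 = [0.147875] × [0.0263966] = 0.0039034
  L_2 = [0.076296] × [0.00101957] = 7.77892e-05
Weight by the priors:
  π_1·L_1 = 0.58 × 0.0039034 = 0.00226397
  π_2·L_2 = 0.42 × 7.77892e-05 = 3.26715e-05
Denominator: 0.00226397 + 3.26715e-05 = 0.00229664
P(Urn 1 | x) ≈ 0.986

0.986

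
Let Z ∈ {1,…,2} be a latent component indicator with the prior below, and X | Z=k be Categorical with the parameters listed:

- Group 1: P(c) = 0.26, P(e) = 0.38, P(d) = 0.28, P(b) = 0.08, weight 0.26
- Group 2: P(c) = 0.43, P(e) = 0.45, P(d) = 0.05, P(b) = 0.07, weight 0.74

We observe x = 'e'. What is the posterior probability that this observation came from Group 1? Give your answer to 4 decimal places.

0.2288

Posterior ∝ prior × likelihood, so P(k | x) ∝ w_k f_k(x); normalise over all components.
Component likelihoods at x = 'e':
  f_1 = P(e | comp) = 0.38
  f_2 = P(e | comp) = 0.45
Unnormalised posteriors:
  w_1·f_1 = 0.26 × 0.38 = 0.0988
  w_2·f_2 = 0.74 × 0.45 = 0.333
Marginal: 0.0988 + 0.333 = 0.4318
So the posterior for Group 1 is 0.0988 / 0.4318 ≈ 0.2288.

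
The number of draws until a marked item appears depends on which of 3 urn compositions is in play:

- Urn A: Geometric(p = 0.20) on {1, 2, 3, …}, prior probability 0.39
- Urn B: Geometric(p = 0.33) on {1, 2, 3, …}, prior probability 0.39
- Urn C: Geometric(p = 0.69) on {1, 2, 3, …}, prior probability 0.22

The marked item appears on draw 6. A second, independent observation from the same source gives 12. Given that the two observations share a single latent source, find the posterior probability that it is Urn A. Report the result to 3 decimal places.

Posterior ∝ prior × likelihood, so P(k | x) ∝ w_k f_k(x); normalise over all components.
Since both observations come from the same component, the likelihood for component k is f_k(x₁)·f_k(x₂).
  L_A = [0.20·(1−0.20)^5 = 0.20·0.32768 = 0.065536] × [0.0171799] = 0.0011259
  L_B = [0.33·(1−0.33)^5 = 0.33·0.135013 = 0.0445541] × [0.00403029] = 0.000179566
  L_C = [0.69·(1−0.69)^5 = 0.69·0.00286292 = 0.00197541] × [1.75318e-06] = 3.46326e-09
Weight by the priors:
  w_A·L_A = 0.39 × 0.0011259 = 0.000439101
  w_B·L_B = 0.39 × 0.000179566 = 7.00308e-05
  w_C·L_C = 0.22 × 3.46326e-09 = 7.61918e-10
Denominator: 0.000439101 + 7.00308e-05 + 7.61918e-10 = 0.000509133
So the posterior for Urn A is 0.000439101 / 0.000509133 ≈ 0.862.

0.862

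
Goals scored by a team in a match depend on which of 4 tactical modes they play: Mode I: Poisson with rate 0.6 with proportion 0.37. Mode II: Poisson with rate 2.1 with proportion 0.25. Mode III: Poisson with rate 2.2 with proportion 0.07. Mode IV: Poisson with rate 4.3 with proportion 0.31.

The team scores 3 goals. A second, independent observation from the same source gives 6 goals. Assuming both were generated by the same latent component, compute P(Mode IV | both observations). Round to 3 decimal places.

0.877

Posterior ∝ prior × likelihood, so P(k | x) ∝ w_k f_k(x); normalise over all components.
Since both observations come from the same component, the likelihood for component k is f_k(x₁)·f_k(x₂).
  p_I = [e^(−0.6)·0.6^3/3! = 0.0197572] × [3.5563e-05] = 7.02626e-07
  p_II = [e^(−2.1)·2.1^3/3! = 0.189011] × [0.014587] = 0.0027571
  p_III = [e^(−2.2)·2.2^3/3! = 0.196639] × [0.0174484] = 0.00343103
  p_IV = [e^(−4.3)·4.3^3/3! = 0.179799] × [0.119127] = 0.021419
Prior × likelihood for each component:
  w_I·p_I = 0.37 × 7.02626e-07 = 2.59972e-07
  w_II·p_II = 0.25 × 0.0027571 = 0.000689276
  w_III·p_III = 0.07 × 0.00343103 = 0.000240172
  w_IV·p_IV = 0.31 × 0.021419 = 0.0066399
Normaliser: 2.59972e-07 + 0.000689276 + 0.000240172 + 0.0066399 = 0.00756961
P(Mode IV | x₁,x₂) = 0.0066399 / 0.00756961 ≈ 0.877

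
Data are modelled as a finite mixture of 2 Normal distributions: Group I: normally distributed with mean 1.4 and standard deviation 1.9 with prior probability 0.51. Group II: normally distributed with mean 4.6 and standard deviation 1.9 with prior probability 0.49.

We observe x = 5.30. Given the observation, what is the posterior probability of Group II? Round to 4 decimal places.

0.8807

P(component k | x) = P(Z=k)·f_k(x) / marginal(x), where marginal(x) = Σ_j P(Z=j)·f_j(x).
Component likelihoods at x = 5.30:
  L_I = (1/(1.9·√(2π)))·exp(−(5.30−1.4)²/(2·1.9²)) = 0.209970·exp(-2.10665) = 0.0255418
  L_II = (1/(1.9·√(2π)))·exp(−(5.30−4.6)²/(2·1.9²)) = 0.209970·exp(-0.06787) = 0.196192
Unnormalised posteriors:
  P(Z=I)·L_I = 0.51 × 0.0255418 = 0.0130263
  P(Z=II)·L_II = 0.49 × 0.196192 = 0.0961343
Sum: 0.0130263 + 0.0961343 = 0.109161
So the posterior for Group II is 0.0961343 / 0.109161 ≈ 0.8807.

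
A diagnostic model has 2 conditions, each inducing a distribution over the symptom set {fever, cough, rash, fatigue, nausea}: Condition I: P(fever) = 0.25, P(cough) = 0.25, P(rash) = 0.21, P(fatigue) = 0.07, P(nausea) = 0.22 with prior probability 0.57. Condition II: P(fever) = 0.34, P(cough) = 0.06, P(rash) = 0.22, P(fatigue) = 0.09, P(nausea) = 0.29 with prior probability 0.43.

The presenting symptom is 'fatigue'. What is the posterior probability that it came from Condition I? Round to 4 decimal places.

0.5076

P(component k | x) = π_k·f_k(x) / marginal(x), where marginal(x) = Σ_j π_j·f_j(x).
Categorical probabilities:
  p_I = P(fatigue | comp) = 0.07
  p_II = P(fatigue | comp) = 0.09
Prior × likelihood for each component:
  π_I·p_I = 0.57 × 0.07 = 0.0399
  π_II·p_II = 0.43 × 0.09 = 0.0387
Evidence: 0.0399 + 0.0387 = 0.0786
P(Condition I | x) = 0.0399 / 0.0786 ≈ 0.5076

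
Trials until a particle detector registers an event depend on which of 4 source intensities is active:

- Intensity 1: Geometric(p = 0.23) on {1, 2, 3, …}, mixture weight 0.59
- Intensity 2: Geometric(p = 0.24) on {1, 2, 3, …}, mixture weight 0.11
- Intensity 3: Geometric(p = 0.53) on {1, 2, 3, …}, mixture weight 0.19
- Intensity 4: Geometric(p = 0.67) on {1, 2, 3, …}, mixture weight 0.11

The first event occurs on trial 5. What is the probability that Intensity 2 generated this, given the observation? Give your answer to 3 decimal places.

Apply Bayes' rule: the posterior for each component is proportional to its prior times its likelihood at x.
Component likelihoods at x = 5:
  f_1 = 0.23·(1−0.23)^4 = 0.23·0.35153 = 0.080852
  f_2 = 0.24·(1−0.24)^4 = 0.24·0.333622 = 0.0800692
  f_3 = 0.53·(1−0.53)^4 = 0.53·0.0487968 = 0.0258623
  f_4 = 0.67·(1−0.67)^4 = 0.67·0.0118592 = 0.00794567
Weight by the priors:
  π_1·f_1 = 0.59 × 0.080852 = 0.0477027
  π_2·f_2 = 0.11 × 0.0800692 = 0.00880761
  π_3·f_3 = 0.19 × 0.0258623 = 0.00491384
  π_4·f_4 = 0.11 × 0.00794567 = 0.000874024
Denominator: 0.0477027 + 0.00880761 + 0.00491384 + 0.000874024 = 0.0622982
So the posterior for Intensity 2 is 0.00880761 / 0.0622982 ≈ 0.141.

0.141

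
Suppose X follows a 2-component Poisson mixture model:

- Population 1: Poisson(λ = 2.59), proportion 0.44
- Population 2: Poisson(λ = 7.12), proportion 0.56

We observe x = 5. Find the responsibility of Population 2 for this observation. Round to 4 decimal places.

0.6830

By Bayes' theorem, P(k | x) = π_k f_k(x) / Σ_j π_j f_j(x).
Evaluate each component's likelihood at the observed value:
  f_1 = e^(−2.59)·2.59^5/5! = 0.072861
  f_2 = e^(−7.12)·7.12^5/5! = 0.123322
Unnormalised posteriors:
  π_1·f_1 = 0.44 × 0.072861 = 0.0320588
  π_2·f_2 = 0.56 × 0.123322 = 0.0690606
Marginal: 0.0320588 + 0.0690606 = 0.101119
So the posterior for Population 2 is 0.0690606 / 0.101119 ≈ 0.6830.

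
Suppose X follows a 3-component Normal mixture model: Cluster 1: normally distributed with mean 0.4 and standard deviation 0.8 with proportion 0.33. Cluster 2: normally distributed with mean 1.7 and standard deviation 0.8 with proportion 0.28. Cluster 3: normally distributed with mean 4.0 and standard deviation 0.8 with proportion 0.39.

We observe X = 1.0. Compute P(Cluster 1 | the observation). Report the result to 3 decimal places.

0.566

By Bayes' theorem, P(k | x) = π_k f_k(x) / Σ_j π_j f_j(x).
Normal densities:
  f_1 = 0.376422
  f_2 = 0.340069
  f_3 = 0.000440745
Unnormalised posteriors:
  π_1·f_1 = 0.33 × 0.376422 = 0.124219
  π_2·f_2 = 0.28 × 0.340069 = 0.0952192
  π_3·f_3 = 0.39 × 0.000440745 = 0.00017189
Normaliser: 0.124219 + 0.0952192 + 0.00017189 = 0.21961
P(Cluster 1 | x) ≈ 0.566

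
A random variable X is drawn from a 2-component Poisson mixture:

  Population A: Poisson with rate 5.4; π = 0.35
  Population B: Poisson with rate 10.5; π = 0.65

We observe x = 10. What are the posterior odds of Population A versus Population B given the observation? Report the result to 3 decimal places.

Only the two components matter; the odds are (w_i f_i(x)) / (w_j f_j(x)).
Poisson probabilities:
  f_A = 0.0262412
  f_B = 0.123606
Posterior odds = (w_A·f_A) / (w_B·f_B) = (0.35·0.0262412) / (0.65·0.123606) = 0.00918443 / 0.0803436 ≈ 0.114

0.114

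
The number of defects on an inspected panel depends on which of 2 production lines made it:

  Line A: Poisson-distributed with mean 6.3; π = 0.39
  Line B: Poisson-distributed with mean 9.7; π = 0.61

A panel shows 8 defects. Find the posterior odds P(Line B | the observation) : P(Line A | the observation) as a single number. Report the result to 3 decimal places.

Posterior odds = (w_i f_i(x)) / (w_j f_j(x)); the normalising sum cancels.
Component likelihoods at x = 8 defects:
  L_A = 0.113018
  L_B = 0.119123
Posterior odds = (w_B·L_B) / (w_A·L_A) = (0.61·0.119123) / (0.39·0.113018) = 0.0726652 / 0.0440771 ≈ 1.649

1.649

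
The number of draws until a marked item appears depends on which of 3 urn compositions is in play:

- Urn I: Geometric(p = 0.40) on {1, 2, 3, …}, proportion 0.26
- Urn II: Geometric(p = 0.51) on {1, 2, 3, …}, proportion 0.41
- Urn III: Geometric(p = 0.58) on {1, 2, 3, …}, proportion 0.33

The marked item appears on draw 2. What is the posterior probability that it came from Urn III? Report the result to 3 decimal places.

0.328

The responsibility of component k is w_k f_k(x) divided by Σ_j w_j f_j(x).
Geometric probabilities:
  f_I = 0.24
  f_II = 0.2499
  f_III = 0.2436
Multiply by the mixture weights:
  w_I·f_I = 0.26 × 0.24 = 0.0624
  w_II·f_II = 0.41 × 0.2499 = 0.102459
  w_III·f_III = 0.33 × 0.2436 = 0.080388
Sum: 0.0624 + 0.102459 + 0.080388 = 0.245247
P(Urn III | data) ≈ 0.328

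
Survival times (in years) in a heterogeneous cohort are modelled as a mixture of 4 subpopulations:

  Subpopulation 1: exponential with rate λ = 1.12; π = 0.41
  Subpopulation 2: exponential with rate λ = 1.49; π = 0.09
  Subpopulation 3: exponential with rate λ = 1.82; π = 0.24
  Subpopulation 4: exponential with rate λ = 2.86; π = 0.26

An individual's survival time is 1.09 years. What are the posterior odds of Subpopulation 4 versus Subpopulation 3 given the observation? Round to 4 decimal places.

0.5479

Posterior odds = (P(Z=i) f_i(x)) / (P(Z=j) f_j(x)); the normalising sum cancels.
Evaluate each component's likelihood at the observed value:
  f_1 = 1.12·e^(−1.12·1.09) = 1.12·e^(−1.2208) = 0.330393
  f_2 = 1.49·e^(−1.49·1.09) = 1.49·e^(−1.6241) = 0.293663
  f_3 = 1.82·e^(−1.82·1.09) = 1.82·e^(−1.9838) = 0.250333
  f_4 = 2.86·e^(−2.86·1.09) = 2.86·e^(−3.1174) = 0.126618
Posterior odds = (P(Z=4)·f_4) / (P(Z=3)·f_3) = (0.26·0.126618) / (0.24·0.250333) = 0.0329208 / 0.0600799 ≈ 0.5479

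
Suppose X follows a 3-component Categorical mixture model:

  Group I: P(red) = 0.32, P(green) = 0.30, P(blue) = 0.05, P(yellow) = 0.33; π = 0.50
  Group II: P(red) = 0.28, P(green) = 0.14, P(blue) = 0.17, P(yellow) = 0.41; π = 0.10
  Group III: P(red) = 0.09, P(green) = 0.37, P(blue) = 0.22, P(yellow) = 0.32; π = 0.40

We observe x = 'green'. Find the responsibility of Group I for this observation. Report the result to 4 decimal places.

0.4808

Posterior ∝ prior × likelihood, so P(k | x) ∝ π_k f_k(x); normalise over all components.
Categorical probabilities:
  p_I = 0.3
  p_II = 0.14
  p_III = 0.37
Weight by the priors:
  π_I·p_I = 0.50 × 0.3 = 0.15
  π_II·p_II = 0.10 × 0.14 = 0.014
  π_III·p_III = 0.40 × 0.37 = 0.148
Normaliser: 0.15 + 0.014 + 0.148 = 0.312
P(Group I | 'green') = 0.15 / 0.312 ≈ 0.4808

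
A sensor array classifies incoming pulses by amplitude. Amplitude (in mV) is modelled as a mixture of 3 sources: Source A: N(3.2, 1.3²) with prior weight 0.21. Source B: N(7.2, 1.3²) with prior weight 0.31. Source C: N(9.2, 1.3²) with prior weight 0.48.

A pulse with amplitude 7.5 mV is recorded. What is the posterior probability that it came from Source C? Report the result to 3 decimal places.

Apply Bayes' rule: the posterior for each component is proportional to its prior times its likelihood at x.
Normal densities:
  f_A = (1/(1.3·√(2π)))·exp(−(7.5−3.2)²/(2·1.3²)) = 0.306879·exp(-5.47041) = 0.0012918
  f_B = (1/(1.3·√(2π)))·exp(−(7.5−7.2)²/(2·1.3²)) = 0.306879·exp(-0.02663) = 0.298815
  f_C = (1/(1.3·√(2π)))·exp(−(7.5−9.2)²/(2·1.3²)) = 0.306879·exp(-0.85503) = 0.130506
Unnormalised posteriors:
  w_A·f_A = 0.21 × 0.0012918 = 0.000271278
  w_B·f_B = 0.31 × 0.298815 = 0.0926327
  w_C·f_C = 0.48 × 0.130506 = 0.0626431
Normaliser: 0.000271278 + 0.0926327 + 0.0626431 = 0.155547
P(Source C | x) = 0.0626431 / 0.155547 ≈ 0.403

0.403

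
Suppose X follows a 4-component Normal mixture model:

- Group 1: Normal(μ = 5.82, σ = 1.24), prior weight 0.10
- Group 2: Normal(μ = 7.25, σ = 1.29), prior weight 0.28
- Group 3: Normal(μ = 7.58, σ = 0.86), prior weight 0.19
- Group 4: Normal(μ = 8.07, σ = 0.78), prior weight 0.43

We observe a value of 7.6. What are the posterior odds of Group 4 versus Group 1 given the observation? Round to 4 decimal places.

Posterior odds = (π_i f_i(x)) / (π_j f_j(x)); the normalising sum cancels.
Evaluate each component's likelihood at the observed value:
  f_1 = 0.114824
  f_2 = 0.298082
  f_3 = 0.463761
  f_4 = 0.426553
Odds = (0.43/0.10) × (0.426553/0.114824) = 4.3 × 3.71485 ≈ 15.9738

15.9738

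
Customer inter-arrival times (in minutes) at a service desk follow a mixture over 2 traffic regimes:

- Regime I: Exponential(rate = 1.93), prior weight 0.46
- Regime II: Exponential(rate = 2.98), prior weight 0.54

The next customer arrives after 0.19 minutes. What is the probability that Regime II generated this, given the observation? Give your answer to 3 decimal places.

0.598

By Bayes' theorem, P(k | x) = π_k f_k(x) / Σ_j π_j f_j(x).
Evaluate each component's likelihood at the observed value:
  f_I = 1.33752
  f_II = 1.69168
Unnormalised posteriors:
  π_I·f_I = 0.46 × 1.33752 = 0.615261
  π_II·f_II = 0.54 × 1.69168 = 0.913508
Sum: 0.615261 + 0.913508 = 1.52877
Responsibility of Regime II: 0.913508 / 1.52877 ≈ 0.598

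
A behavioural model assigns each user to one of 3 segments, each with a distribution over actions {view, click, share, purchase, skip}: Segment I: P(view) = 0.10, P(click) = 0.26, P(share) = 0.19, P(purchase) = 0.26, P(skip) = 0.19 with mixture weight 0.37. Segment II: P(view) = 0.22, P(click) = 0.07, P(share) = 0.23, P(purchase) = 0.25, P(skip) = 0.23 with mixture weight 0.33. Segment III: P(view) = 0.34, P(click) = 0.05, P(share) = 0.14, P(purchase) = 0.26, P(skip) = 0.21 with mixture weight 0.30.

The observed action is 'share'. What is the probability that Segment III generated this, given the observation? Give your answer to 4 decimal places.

P(component k | x) = w_k·f_k(x) / marginal(x), where marginal(x) = Σ_j w_j·f_j(x).
Component likelihoods at x = 'share':
  L_I = 0.19
  L_II = 0.23
  L_III = 0.14
Weight by the priors:
  w_I·L_I = 0.37 × 0.19 = 0.0703
  w_II·L_II = 0.33 × 0.23 = 0.0759
  w_III·L_III = 0.30 × 0.14 = 0.042
Denominator: 0.0703 + 0.0759 + 0.042 = 0.1882
Responsibility of Segment III: 0.042 / 0.1882 ≈ 0.2232

0.2232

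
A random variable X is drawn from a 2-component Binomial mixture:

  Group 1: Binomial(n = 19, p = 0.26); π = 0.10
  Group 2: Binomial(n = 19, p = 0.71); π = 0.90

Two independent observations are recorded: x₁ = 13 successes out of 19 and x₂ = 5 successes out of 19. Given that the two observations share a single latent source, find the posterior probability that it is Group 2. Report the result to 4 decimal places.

0.8241

Posterior ∝ prior × likelihood, so P(k | x) ∝ π_k f_k(x); normalise over all components.
Since both observations come from the same component, the likelihood for component k is f_k(x₁)·f_k(x₂).
  p_1 = [C(19,13)·0.26^13·0.74^6 = 27132·2.48115e-08·0.164206 = 0.000110542] × [0.203993] = 2.25497e-05
  p_2 = [C(19,13)·0.71^13·0.29^6 = 27132·0.0116509·0.000594823 = 0.188031] × [6.24265e-05] = 1.17381e-05
Prior × likelihood for each component:
  π_1·p_1 = 0.10 × 2.25497e-05 = 2.25497e-06
  π_2·p_2 = 0.90 × 1.17381e-05 = 1.05643e-05
Marginal: 2.25497e-06 + 1.05643e-05 = 1.28192e-05
P(Group 2 | x₁, x₂) ≈ 0.8241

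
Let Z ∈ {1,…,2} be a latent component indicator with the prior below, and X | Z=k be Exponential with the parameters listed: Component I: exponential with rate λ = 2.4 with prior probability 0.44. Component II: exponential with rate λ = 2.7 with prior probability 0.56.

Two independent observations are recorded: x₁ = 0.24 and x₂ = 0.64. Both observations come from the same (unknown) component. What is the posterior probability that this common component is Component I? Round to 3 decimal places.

By Bayes' theorem, P(k | x) = w_k f_k(x) / Σ_j w_j f_j(x).
Since both observations come from the same component, the likelihood for component k is f_k(x₁)·f_k(x₂).
  L_I = [2.4·e^(−2.4·0.24) = 2.4·e^(−0.5760) = 1.34914] × [0.516577] = 0.696935
  L_II = [2.7·e^(−2.7·0.24) = 2.7·e^(−0.6480) = 1.41235] × [0.479626] = 0.677398
Multiply by the mixture weights:
  w_I·L_I = 0.44 × 0.696935 = 0.306652
  w_II·L_II = 0.56 × 0.677398 = 0.379343
Denominator: 0.306652 + 0.379343 = 0.685994
P(Component I | data) = 0.306652 / 0.685994 ≈ 0.447

0.447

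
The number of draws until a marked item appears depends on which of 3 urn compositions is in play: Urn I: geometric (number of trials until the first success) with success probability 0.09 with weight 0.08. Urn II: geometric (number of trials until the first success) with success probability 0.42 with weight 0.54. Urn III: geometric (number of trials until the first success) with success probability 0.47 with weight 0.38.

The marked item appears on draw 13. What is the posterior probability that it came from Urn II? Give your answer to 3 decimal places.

0.120

Posterior ∝ prior × likelihood, so P(k | x) ∝ π_k f_k(x); normalise over all components.
Geometric probabilities:
  p_I = 0.0290228
  p_II = 0.000608675
  p_III = 0.000230892
Weight by the priors:
  π_I·p_I = 0.08 × 0.0290228 = 0.00232182
  π_II·p_II = 0.54 × 0.000608675 = 0.000328684
  π_III·p_III = 0.38 × 0.000230892 = 8.77388e-05
Normaliser: 0.00232182 + 0.000328684 + 8.77388e-05 = 0.00273825
Responsibility of Urn II: 0.000328684 / 0.00273825 ≈ 0.120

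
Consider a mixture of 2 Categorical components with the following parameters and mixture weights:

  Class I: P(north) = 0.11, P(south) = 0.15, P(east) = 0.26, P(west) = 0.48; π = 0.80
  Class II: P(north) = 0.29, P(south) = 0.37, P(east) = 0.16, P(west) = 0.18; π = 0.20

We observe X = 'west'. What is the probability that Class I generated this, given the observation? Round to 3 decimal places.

0.914

Posterior ∝ prior × likelihood, so P(k | x) ∝ π_k f_k(x); normalise over all components.
Categorical probabilities:
  p_I = 0.48
  p_II = 0.18
Weight by the priors:
  π_I·p_I = 0.80 × 0.48 = 0.384
  π_II·p_II = 0.20 × 0.18 = 0.036
Denominator: 0.384 + 0.036 = 0.42
P(Class I | x) ≈ 0.914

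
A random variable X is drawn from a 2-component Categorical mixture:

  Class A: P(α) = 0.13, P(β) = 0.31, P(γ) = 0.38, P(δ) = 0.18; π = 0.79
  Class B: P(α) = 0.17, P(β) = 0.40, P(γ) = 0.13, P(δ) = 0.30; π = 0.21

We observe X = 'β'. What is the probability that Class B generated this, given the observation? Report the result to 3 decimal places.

0.255

Posterior ∝ prior × likelihood, so P(k | x) ∝ w_k f_k(x); normalise over all components.
Categorical probabilities:
  f_A = P(β | comp) = 0.31
  f_B = P(β | comp) = 0.40
Prior × likelihood for each component:
  w_A·f_A = 0.79 × 0.31 = 0.2449
  w_B·f_B = 0.21 × 0.4 = 0.084
Evidence: 0.2449 + 0.084 = 0.3289
So the posterior for Class B is 0.084 / 0.3289 ≈ 0.255.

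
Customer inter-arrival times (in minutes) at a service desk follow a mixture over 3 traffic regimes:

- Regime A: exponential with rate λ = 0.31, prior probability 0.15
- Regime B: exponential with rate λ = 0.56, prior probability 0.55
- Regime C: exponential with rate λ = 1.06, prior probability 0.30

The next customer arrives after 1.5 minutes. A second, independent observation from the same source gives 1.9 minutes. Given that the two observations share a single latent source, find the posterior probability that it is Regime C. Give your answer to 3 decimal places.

0.230

Apply Bayes' rule: the posterior for each component is proportional to its prior times its likelihood at x.
Since both observations come from the same component, the likelihood for component k is f_k(x₁)·f_k(x₂).
  p_A = [0.31·e^(−0.31·1.5) = 0.31·e^(−0.4650) = 0.194722] × [0.172013] = 0.0334948
  p_B = [0.56·e^(−0.56·1.5) = 0.56·e^(−0.8400) = 0.241758] × [0.193241] = 0.0467175
  p_C = [1.06·e^(−1.06·1.5) = 1.06·e^(−1.5900) = 0.216161] × [0.141461] = 0.0305784
Multiply by the mixture weights:
  P(Z=A)·p_A = 0.15 × 0.0334948 = 0.00502422
  P(Z=B)·p_B = 0.55 × 0.0467175 = 0.0256946
  P(Z=C)·p_C = 0.30 × 0.0305784 = 0.00917351
Marginal: 0.00502422 + 0.0256946 + 0.00917351 = 0.0398923
So the posterior for Regime C is 0.00917351 / 0.0398923 ≈ 0.230.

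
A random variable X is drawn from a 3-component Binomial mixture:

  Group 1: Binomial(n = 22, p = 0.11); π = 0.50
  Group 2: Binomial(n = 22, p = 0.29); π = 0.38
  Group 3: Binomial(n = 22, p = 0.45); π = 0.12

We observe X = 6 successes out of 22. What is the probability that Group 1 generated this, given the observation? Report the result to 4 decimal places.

0.1194

P(component k | x) = π_k·f_k(x) / marginal(x), where marginal(x) = Σ_j π_j·f_j(x).
Binomial probabilities:
  f_1 = C(22,6)·0.11^6·0.89^16 = 74613·1.77156e-06·0.154967 = 0.0204838
  f_2 = C(22,6)·0.29^6·0.71^16 = 74613·0.000594823·0.00416998 = 0.18507
  f_3 = C(22,6)·0.45^6·0.55^16 = 74613·0.00830377·7.01137e-05 = 0.0434403
Multiply by the mixture weights:
  π_1·f_1 = 0.50 × 0.0204838 = 0.0102419
  π_2·f_2 = 0.38 × 0.18507 = 0.0703266
  π_3·f_3 = 0.12 × 0.0434403 = 0.00521283
Marginal: 0.0102419 + 0.0703266 + 0.00521283 = 0.0857813
Responsibility of Group 1: 0.0102419 / 0.0857813 ≈ 0.1194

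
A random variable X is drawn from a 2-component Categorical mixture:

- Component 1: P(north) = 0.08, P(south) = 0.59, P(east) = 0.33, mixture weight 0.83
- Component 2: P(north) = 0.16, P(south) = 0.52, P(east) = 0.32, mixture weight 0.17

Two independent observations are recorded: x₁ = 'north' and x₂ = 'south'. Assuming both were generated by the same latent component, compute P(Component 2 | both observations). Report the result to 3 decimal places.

0.265

P(component k | x) = π_k·f_k(x) / marginal(x), where marginal(x) = Σ_j π_j·f_j(x).
Since both observations come from the same component, the likelihood for component k is f_k(x₁)·f_k(x₂).
  L_1 = [P(north | comp) = 0.08] × [0.59] = 0.0472
  L_2 = [P(north | comp) = 0.16] × [0.52] = 0.0832
Unnormalised posteriors:
  π_1·L_1 = 0.83 × 0.0472 = 0.039176
  π_2·L_2 = 0.17 × 0.0832 = 0.014144
Denominator: 0.039176 + 0.014144 = 0.05332
Responsibility of Component 2: 0.014144 / 0.05332 ≈ 0.265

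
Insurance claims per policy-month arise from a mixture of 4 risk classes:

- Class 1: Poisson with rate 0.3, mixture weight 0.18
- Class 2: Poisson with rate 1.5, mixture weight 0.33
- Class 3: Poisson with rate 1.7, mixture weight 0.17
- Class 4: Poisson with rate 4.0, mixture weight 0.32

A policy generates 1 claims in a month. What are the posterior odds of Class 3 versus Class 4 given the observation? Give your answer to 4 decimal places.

The posterior odds equal the prior odds times the likelihood ratio: (π_i/π_j)·(f_i(x)/f_j(x)).
Evaluate each component's likelihood at the observed value:
  f_1 = 0.222245
  f_2 = 0.334695
  f_3 = 0.310562
  f_4 = 0.0732626
Odds = (0.17/0.32) × (0.310562/0.0732626) = 0.53125 × 4.23903 ≈ 2.2520

2.2520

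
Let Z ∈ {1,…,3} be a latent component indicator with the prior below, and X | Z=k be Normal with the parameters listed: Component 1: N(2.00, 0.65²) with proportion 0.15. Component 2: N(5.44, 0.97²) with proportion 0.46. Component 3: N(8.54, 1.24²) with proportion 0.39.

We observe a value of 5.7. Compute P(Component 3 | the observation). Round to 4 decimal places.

The responsibility of component k is w_k f_k(x) divided by Σ_j w_j f_j(x).
Normal densities:
  L_1 = 5.64823e-08
  L_2 = 0.396768
  L_3 = 0.0233575
Weight by the priors:
  w_1·L_1 = 0.15 × 5.64823e-08 = 8.47234e-09
  w_2·L_2 = 0.46 × 0.396768 = 0.182513
  w_3·L_3 = 0.39 × 0.0233575 = 0.00910941
Denominator: 8.47234e-09 + 0.182513 + 0.00910941 = 0.191623
P(Component 3 | 5.7) ≈ 0.0475

0.0475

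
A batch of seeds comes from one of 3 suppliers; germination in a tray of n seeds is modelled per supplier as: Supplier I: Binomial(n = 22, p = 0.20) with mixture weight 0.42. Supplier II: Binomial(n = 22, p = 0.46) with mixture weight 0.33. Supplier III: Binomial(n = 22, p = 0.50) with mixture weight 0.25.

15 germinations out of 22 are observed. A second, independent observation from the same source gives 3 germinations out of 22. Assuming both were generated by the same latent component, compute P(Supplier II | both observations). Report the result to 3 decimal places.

The responsibility of component k is π_k f_k(x) divided by Σ_j π_j f_j(x).
Since both observations come from the same component, the likelihood for component k is f_k(x₁)·f_k(x₂).
  f_I = [1.17197e-06] × [0.17755] = 2.08083e-07
  f_II = [0.0199508] × [0.00123389] = 2.4617e-05
  f_III = [0.0406609] × [0.000367165] = 1.49292e-05
Prior × likelihood for each component:
  π_I·f_I = 0.42 × 2.08083e-07 = 8.73949e-08
  π_II·f_II = 0.33 × 2.4617e-05 = 8.12362e-06
  π_III·f_III = 0.25 × 1.49292e-05 = 3.73231e-06
Denominator: 8.73949e-08 + 8.12362e-06 + 3.73231e-06 = 1.19433e-05
P(Supplier II | x₁,x₂) ≈ 0.680

0.680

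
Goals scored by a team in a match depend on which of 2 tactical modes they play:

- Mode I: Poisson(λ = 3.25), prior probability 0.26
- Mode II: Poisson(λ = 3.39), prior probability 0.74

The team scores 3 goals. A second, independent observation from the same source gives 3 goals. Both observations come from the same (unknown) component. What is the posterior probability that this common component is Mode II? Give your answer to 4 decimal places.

0.7348

By Bayes' theorem, P(k | x) = w_k f_k(x) / Σ_j w_j f_j(x).
Since both observations come from the same component, the likelihood for component k is f_k(x₁)·f_k(x₂).
  p_I = [e^(−3.25)·3.25^3/3! = 0.221841] × [0.221841] = 0.0492134
  p_II = [e^(−3.39)·3.39^3/3! = 0.218872] × [0.218872] = 0.0479048
Weight by the priors:
  w_I·p_I = 0.26 × 0.0492134 = 0.0127955
  w_II·p_II = 0.74 × 0.0479048 = 0.0354496
Sum: 0.0127955 + 0.0354496 = 0.048245
Responsibility of Mode II: 0.0354496 / 0.048245 ≈ 0.7348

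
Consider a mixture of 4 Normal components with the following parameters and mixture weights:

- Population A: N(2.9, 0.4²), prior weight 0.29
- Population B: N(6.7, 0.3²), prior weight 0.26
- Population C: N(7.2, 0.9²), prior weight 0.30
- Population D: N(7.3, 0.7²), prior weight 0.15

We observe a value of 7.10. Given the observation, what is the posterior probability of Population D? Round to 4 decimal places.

0.2303

P(component k | x) = w_k·f_k(x) / marginal(x), where marginal(x) = Σ_j w_j·f_j(x).
Evaluate each component's likelihood at the observed value:
  L_A = (1/(0.4·√(2π)))·exp(−(7.10−2.9)²/(2·0.4²)) = 0.997356·exp(-55.12500) = 1.14384e-24
  L_B = (1/(0.3·√(2π)))·exp(−(7.10−6.7)²/(2·0.3²)) = 1.329808·exp(-0.88889) = 0.5467
  L_C = (1/(0.9·√(2π)))·exp(−(7.10−7.2)²/(2·0.9²)) = 0.443269·exp(-0.00617) = 0.440541
  L_D = (1/(0.7·√(2π)))·exp(−(7.10−7.3)²/(2·0.7²)) = 0.569918·exp(-0.04082) = 0.547124
Multiply by the mixture weights:
  w_A·L_A = 0.29 × 1.14384e-24 = 3.31715e-25
  w_B·L_B = 0.26 × 0.5467 = 0.142142
  w_C·L_C = 0.30 × 0.440541 = 0.132162
  w_D·L_D = 0.15 × 0.547124 = 0.0820686
Denominator: 3.31715e-25 + 0.142142 + 0.132162 + 0.0820686 = 0.356373
P(Population D | the observation) = 0.0820686 / 0.356373 ≈ 0.2303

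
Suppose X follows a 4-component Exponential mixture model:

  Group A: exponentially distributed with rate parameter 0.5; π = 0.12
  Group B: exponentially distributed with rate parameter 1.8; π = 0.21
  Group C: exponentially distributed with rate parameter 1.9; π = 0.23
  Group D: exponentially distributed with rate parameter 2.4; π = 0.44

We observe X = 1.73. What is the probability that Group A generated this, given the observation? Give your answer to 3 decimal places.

P(component k | x) = P(Z=k)·f_k(x) / marginal(x), where marginal(x) = Σ_j P(Z=j)·f_j(x).
Component likelihoods at x = 1.73:
  f_A = 0.5·e^(−0.5·1.73) = 0.5·e^(−0.8650) = 0.210526
  f_B = 1.8·e^(−1.8·1.73) = 1.8·e^(−3.1140) = 0.0799612
  f_C = 1.9·e^(−1.9·1.73) = 1.9·e^(−3.2870) = 0.070995
  f_D = 2.4·e^(−2.4·1.73) = 2.4·e^(−4.1520) = 0.037759
Weight by the priors:
  P(Z=A)·f_A = 0.12 × 0.210526 = 0.0252631
  P(Z=B)·f_B = 0.21 × 0.0799612 = 0.0167919
  P(Z=C)·f_C = 0.23 × 0.070995 = 0.0163288
  P(Z=D)·f_D = 0.44 × 0.037759 = 0.016614
Denominator: 0.0252631 + 0.0167919 + 0.0163288 + 0.016614 = 0.0749978
Responsibility of Group A: 0.0252631 / 0.0749978 ≈ 0.337

0.337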